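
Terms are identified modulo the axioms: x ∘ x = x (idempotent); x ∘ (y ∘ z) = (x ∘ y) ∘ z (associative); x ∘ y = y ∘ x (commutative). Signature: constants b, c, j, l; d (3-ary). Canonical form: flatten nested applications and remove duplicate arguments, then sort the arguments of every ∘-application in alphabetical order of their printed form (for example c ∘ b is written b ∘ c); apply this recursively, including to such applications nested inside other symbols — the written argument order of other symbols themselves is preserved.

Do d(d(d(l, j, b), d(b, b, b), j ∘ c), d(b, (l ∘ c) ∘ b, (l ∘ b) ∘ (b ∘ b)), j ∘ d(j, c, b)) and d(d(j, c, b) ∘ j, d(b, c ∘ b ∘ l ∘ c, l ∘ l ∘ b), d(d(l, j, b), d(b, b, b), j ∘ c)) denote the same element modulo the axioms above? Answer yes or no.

Answer: no — d(d(d(l, j, b), d(b, b, b), c ∘ j), d(b, b ∘ c ∘ l, b ∘ l), d(j, c, b) ∘ j) vs d(d(j, c, b) ∘ j, d(b, b ∘ c ∘ l, b ∘ l), d(d(l, j, b), d(b, b, b), c ∘ j))

Derivation:
Left:  d(d(d(l, j, b), d(b, b, b), j ∘ c), d(b, (l ∘ c) ∘ b, (l ∘ b) ∘ (b ∘ b)), j ∘ d(j, c, b))
  Focus inside:  (l ∘ b) ∘ (b ∘ b)
  Flatten:  l ∘ b ∘ b ∘ b
  Idempotence:  drop duplicate b, b
  Sort arguments:  b ∘ l
  Rebuild:  d(d(d(l, j, b), d(b, b, b), c ∘ j), d(b, b ∘ c ∘ l, b ∘ l), d(j, c, b) ∘ j)
Right:  d(d(j, c, b) ∘ j, d(b, c ∘ b ∘ l ∘ c, l ∘ l ∘ b), d(d(l, j, b), d(b, b, b), j ∘ c))
  Descend into:  c ∘ b ∘ l ∘ c
  Deduplicate:  drop duplicate c
  Order the arguments:  b ∘ c ∘ l
  Reassemble:  d(d(j, c, b) ∘ j, d(b, b ∘ c ∘ l, b ∘ l), d(d(l, j, b), d(b, b, b), c ∘ j))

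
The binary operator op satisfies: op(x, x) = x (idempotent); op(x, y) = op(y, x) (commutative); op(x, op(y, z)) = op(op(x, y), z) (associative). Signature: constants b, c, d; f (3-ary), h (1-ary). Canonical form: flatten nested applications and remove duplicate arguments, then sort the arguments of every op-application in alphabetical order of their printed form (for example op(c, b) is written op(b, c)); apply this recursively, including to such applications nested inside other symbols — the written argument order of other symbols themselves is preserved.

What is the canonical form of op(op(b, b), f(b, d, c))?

Merge nested applications:  op(b, b, f(b, d, c))
Deduplicate:  drop duplicate b
Sort:  op(b, f(b, d, c))

Answer: op(b, f(b, d, c))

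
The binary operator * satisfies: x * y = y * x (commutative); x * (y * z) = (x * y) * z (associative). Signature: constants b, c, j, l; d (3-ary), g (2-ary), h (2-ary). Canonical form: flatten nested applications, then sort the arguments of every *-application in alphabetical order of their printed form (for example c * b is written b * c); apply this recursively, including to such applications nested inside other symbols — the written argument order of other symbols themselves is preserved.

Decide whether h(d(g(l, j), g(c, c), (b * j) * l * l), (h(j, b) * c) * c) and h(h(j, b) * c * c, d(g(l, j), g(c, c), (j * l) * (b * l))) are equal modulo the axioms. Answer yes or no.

Answer: no — h(d(g(l, j), g(c, c), b * j * l * l), c * c * h(j, b)) vs h(c * c * h(j, b), d(g(l, j), g(c, c), b * j * l * l))

Derivation:
Left:  h(d(g(l, j), g(c, c), (b * j) * l * l), (h(j, b) * c) * c)
  Descend into:  (h(j, b) * c) * c
  Merge nested applications:  h(j, b) * c * c
  Order the arguments:  c * c * h(j, b)
  Rebuild:  h(d(g(l, j), g(c, c), b * j * l * l), c * c * h(j, b))
Right:  h(h(j, b) * c * c, d(g(l, j), g(c, c), (j * l) * (b * l)))
  Descend into:  (j * l) * (b * l)
  Merge nested applications:  j * l * b * l
  Order the arguments:  b * j * l * l
  Put back:  h(c * c * h(j, b), d(g(l, j), g(c, c), b * j * l * l))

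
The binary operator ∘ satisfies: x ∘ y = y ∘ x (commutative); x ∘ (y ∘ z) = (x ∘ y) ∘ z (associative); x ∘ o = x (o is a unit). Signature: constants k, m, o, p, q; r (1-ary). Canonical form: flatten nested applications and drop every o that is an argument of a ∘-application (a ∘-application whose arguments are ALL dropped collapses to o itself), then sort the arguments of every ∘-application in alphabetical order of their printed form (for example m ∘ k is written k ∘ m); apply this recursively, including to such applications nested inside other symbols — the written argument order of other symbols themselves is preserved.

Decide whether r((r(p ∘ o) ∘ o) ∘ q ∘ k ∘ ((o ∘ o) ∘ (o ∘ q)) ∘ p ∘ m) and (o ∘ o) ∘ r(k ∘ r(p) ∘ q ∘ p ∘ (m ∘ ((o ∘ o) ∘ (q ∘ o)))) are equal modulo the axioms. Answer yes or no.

Left:  r((r(p ∘ o) ∘ o) ∘ q ∘ k ∘ ((o ∘ o) ∘ (o ∘ q)) ∘ p ∘ m)
  Work inside:  (r(p ∘ o) ∘ o) ∘ q ∘ k ∘ ((o ∘ o) ∘ (o ∘ q)) ∘ p ∘ m
  Un-nest:  r(p ∘ o) ∘ o ∘ q ∘ k ∘ o ∘ o ∘ o ∘ q ∘ p ∘ m
  Inside:  r(p ∘ o)  →  r(p)
  Drop the unit:  drop o (×4)
  Sort:  k ∘ m ∘ p ∘ q ∘ q ∘ r(p)
  Rebuild:  r(k ∘ m ∘ p ∘ q ∘ q ∘ r(p))
Right:  (o ∘ o) ∘ r(k ∘ r(p) ∘ q ∘ p ∘ (m ∘ ((o ∘ o) ∘ (q ∘ o))))
  Merge nested applications:  o ∘ o ∘ r(k ∘ r(p) ∘ q ∘ p ∘ (m ∘ ((o ∘ o) ∘ (q ∘ o))))
  Canonicalize subterm:  r(k ∘ r(p) ∘ q ∘ p ∘ (m ∘ ((o ∘ o) ∘ (q ∘ o))))  →  r(k ∘ m ∘ p ∘ q ∘ q ∘ r(p))
  Drop the unit:  drop o (×2)
  Order the arguments:  r(k ∘ m ∘ p ∘ q ∘ q ∘ r(p))

Answer: yes — both canonical forms are r(k ∘ m ∘ p ∘ q ∘ q ∘ r(p))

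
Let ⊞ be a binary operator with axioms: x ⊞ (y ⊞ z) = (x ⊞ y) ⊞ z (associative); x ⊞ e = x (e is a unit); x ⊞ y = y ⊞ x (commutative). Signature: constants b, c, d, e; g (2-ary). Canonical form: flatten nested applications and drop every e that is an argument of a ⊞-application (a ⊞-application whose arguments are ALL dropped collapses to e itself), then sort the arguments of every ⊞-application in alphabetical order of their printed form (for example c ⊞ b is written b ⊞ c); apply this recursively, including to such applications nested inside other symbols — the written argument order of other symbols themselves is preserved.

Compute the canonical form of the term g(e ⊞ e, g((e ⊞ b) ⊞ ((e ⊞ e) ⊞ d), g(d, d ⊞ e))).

Answer: g(e, g(b ⊞ d, g(d, d)))

Derivation:
Descend into:  (e ⊞ b) ⊞ ((e ⊞ e) ⊞ d)
Merge nested applications:  e ⊞ b ⊞ e ⊞ e ⊞ d
Unit:  drop e (×3)
Sort:  b ⊞ d
Put back:  g(e, g(b ⊞ d, g(d, d)))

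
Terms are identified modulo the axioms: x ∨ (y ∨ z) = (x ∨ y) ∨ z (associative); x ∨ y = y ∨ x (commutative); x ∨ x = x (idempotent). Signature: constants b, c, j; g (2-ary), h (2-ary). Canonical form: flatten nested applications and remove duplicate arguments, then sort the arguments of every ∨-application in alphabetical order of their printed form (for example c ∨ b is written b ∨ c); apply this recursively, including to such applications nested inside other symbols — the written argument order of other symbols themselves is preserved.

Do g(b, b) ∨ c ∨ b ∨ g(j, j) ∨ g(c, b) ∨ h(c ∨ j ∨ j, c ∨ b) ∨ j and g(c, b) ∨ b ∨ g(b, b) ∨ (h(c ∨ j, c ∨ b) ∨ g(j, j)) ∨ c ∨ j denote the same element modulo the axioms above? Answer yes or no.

Left:  g(b, b) ∨ c ∨ b ∨ g(j, j) ∨ g(c, b) ∨ h(c ∨ j ∨ j, c ∨ b) ∨ j
  Canonicalize subterm:  h(c ∨ j ∨ j, c ∨ b)  →  h(c ∨ j, b ∨ c)
  Sort arguments:  b ∨ c ∨ g(b, b) ∨ g(c, b) ∨ g(j, j) ∨ h(c ∨ j, b ∨ c) ∨ j
Right:  g(c, b) ∨ b ∨ g(b, b) ∨ (h(c ∨ j, c ∨ b) ∨ g(j, j)) ∨ c ∨ j
  Un-nest:  g(c, b) ∨ b ∨ g(b, b) ∨ h(c ∨ j, c ∨ b) ∨ g(j, j) ∨ c ∨ j
  Simplify inside:  h(c ∨ j, c ∨ b)  →  h(c ∨ j, b ∨ c)
  Sort:  b ∨ c ∨ g(b, b) ∨ g(c, b) ∨ g(j, j) ∨ h(c ∨ j, b ∨ c) ∨ j

Answer: yes — both canonical forms are b ∨ c ∨ g(b, b) ∨ g(c, b) ∨ g(j, j) ∨ h(c ∨ j, b ∨ c) ∨ j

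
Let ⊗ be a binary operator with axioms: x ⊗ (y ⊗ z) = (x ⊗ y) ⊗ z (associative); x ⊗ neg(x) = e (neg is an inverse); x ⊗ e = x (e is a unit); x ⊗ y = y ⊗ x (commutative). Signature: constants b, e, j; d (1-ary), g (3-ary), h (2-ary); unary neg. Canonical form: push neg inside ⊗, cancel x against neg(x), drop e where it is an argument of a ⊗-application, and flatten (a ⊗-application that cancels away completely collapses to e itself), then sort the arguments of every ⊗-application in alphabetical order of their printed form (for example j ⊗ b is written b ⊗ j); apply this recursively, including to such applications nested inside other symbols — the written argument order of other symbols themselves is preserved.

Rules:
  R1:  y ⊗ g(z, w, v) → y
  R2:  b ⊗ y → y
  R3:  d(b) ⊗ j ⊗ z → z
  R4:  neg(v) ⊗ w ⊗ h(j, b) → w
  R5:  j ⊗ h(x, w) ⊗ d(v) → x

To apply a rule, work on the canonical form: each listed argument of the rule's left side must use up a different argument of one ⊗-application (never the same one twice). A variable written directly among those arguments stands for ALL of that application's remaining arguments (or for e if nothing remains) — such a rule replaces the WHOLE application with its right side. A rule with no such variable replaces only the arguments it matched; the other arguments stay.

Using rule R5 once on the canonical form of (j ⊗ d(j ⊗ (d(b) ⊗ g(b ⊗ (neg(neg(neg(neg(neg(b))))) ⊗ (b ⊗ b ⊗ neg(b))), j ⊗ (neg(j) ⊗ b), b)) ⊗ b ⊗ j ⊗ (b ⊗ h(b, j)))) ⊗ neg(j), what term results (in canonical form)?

Canonical form:  d(b ⊗ b ⊗ d(b) ⊗ g(b, b, b) ⊗ h(b, j) ⊗ j ⊗ j)
R5 matches:  uses d(b), h(b, j), j;  v := b, w := j, x := b
Result:  d(b ⊗ b ⊗ b ⊗ g(b, b, b) ⊗ j)

Answer: d(b ⊗ b ⊗ b ⊗ g(b, b, b) ⊗ j)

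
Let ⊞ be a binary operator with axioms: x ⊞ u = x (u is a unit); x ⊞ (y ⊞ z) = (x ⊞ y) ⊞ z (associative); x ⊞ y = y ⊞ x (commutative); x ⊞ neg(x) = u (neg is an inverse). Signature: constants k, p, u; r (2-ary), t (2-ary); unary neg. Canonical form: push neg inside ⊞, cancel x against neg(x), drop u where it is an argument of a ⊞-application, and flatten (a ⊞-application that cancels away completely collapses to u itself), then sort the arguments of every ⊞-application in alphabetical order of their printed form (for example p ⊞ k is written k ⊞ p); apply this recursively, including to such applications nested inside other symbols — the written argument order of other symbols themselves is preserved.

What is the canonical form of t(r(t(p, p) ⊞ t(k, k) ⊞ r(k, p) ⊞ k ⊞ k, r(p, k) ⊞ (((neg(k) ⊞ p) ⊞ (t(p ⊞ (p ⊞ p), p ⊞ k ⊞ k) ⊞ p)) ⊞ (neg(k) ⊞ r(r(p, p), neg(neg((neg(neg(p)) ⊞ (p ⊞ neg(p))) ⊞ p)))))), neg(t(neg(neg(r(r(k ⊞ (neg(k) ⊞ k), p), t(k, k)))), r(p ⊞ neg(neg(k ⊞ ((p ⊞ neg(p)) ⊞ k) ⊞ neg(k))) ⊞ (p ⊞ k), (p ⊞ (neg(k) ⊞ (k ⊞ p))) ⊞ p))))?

Focus inside:  r(p, k) ⊞ (((neg(k) ⊞ p) ⊞ (t(p ⊞ (p ⊞ p), p ⊞ k ⊞ k) ⊞ p)) ⊞ (neg(k) ⊞ r(r(p, p), neg(neg((neg(neg(p)) ⊞ (p ⊞ neg(p))) ⊞ p)))))
Push neg inside:  distribute neg over ⊞ and collapse double neg
Collect:  r(p, k) ⊞ neg(k) ⊞ neg(k) ⊞ p ⊞ p ⊞ t(p ⊞ p ⊞ p, k ⊞ k ⊞ p) ⊞ r(r(p, p), p ⊞ p)
Order the arguments:  neg(k) ⊞ neg(k) ⊞ p ⊞ p ⊞ r(p, k) ⊞ r(r(p, p), p ⊞ p) ⊞ t(p ⊞ p ⊞ p, k ⊞ k ⊞ p)
Reassemble:  t(r(k ⊞ k ⊞ r(k, p) ⊞ t(k, k) ⊞ t(p, p), neg(k) ⊞ neg(k) ⊞ p ⊞ p ⊞ r(p, k) ⊞ r(r(p, p), p ⊞ p) ⊞ t(p ⊞ p ⊞ p, k ⊞ k ⊞ p)), neg(t(r(r(k, p), t(k, k)), r(k ⊞ k ⊞ p ⊞ p, p ⊞ p ⊞ p))))

Answer: t(r(k ⊞ k ⊞ r(k, p) ⊞ t(k, k) ⊞ t(p, p), neg(k) ⊞ neg(k) ⊞ p ⊞ p ⊞ r(p, k) ⊞ r(r(p, p), p ⊞ p) ⊞ t(p ⊞ p ⊞ p, k ⊞ k ⊞ p)), neg(t(r(r(k, p), t(k, k)), r(k ⊞ k ⊞ p ⊞ p, p ⊞ p ⊞ p))))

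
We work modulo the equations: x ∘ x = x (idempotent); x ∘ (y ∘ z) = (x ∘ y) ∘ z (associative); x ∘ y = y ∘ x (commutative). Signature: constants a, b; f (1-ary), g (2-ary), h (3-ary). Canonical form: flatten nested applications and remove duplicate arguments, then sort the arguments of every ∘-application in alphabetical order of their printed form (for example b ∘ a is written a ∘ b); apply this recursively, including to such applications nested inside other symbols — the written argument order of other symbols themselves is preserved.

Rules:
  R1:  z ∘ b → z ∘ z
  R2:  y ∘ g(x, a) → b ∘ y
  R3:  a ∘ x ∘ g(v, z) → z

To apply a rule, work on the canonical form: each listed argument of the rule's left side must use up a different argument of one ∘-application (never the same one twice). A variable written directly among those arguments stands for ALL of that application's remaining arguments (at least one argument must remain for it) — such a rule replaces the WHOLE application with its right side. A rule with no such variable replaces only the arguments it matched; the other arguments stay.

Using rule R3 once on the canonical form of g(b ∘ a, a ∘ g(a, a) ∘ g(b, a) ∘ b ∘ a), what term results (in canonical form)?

Canonical form:  g(a ∘ b, a ∘ b ∘ g(a, a) ∘ g(b, a))
R3 matches:  uses a, g(a, a);  v := a, x := b ∘ g(b, a), z := a
The extension variable absorbs all remaining arguments, so the whole application is rewritten.
New term:  g(a ∘ b, a)

Answer: g(a ∘ b, a)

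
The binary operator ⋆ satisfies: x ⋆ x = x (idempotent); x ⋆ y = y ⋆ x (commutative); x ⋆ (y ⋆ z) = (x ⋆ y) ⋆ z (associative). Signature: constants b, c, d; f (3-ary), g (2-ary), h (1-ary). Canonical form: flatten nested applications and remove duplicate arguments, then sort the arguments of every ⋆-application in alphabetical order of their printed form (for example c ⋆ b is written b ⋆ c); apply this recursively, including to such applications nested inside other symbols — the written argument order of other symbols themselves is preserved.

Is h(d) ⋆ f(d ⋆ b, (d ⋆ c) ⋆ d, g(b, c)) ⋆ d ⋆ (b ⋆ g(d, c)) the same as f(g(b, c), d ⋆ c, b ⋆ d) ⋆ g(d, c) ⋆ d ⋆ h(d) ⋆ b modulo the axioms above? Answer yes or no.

Left:  h(d) ⋆ f(d ⋆ b, (d ⋆ c) ⋆ d, g(b, c)) ⋆ d ⋆ (b ⋆ g(d, c))
  Un-nest:  h(d) ⋆ f(d ⋆ b, (d ⋆ c) ⋆ d, g(b, c)) ⋆ d ⋆ b ⋆ g(d, c)
  Canonicalize subterm:  f(d ⋆ b, (d ⋆ c) ⋆ d, g(b, c))  →  f(b ⋆ d, c ⋆ d, g(b, c))
  Sort:  b ⋆ d ⋆ f(b ⋆ d, c ⋆ d, g(b, c)) ⋆ g(d, c) ⋆ h(d)
Right:  f(g(b, c), d ⋆ c, b ⋆ d) ⋆ g(d, c) ⋆ d ⋆ h(d) ⋆ b
  Inside:  f(g(b, c), d ⋆ c, b ⋆ d)  →  f(g(b, c), c ⋆ d, b ⋆ d)
  Sort:  b ⋆ d ⋆ f(g(b, c), c ⋆ d, b ⋆ d) ⋆ g(d, c) ⋆ h(d)

Answer: no — b ⋆ d ⋆ f(b ⋆ d, c ⋆ d, g(b, c)) ⋆ g(d, c) ⋆ h(d) vs b ⋆ d ⋆ f(g(b, c), c ⋆ d, b ⋆ d) ⋆ g(d, c) ⋆ h(d)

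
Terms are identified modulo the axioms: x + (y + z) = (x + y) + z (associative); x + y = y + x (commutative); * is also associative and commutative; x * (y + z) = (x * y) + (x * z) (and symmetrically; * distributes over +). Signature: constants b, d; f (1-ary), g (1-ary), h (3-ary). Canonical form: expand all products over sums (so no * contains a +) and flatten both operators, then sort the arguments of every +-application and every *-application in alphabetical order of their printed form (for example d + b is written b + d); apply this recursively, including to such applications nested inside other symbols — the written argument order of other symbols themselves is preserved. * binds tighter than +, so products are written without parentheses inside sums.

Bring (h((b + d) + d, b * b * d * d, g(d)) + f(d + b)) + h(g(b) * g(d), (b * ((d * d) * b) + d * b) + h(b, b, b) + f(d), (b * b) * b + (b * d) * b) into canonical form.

Answer: f(b + d) + h(b + d + d, b * b * d * d, g(d)) + h(g(b) * g(d), b * b * d * d + b * d + f(d) + h(b, b, b), b * b * b + b * b * d)

Derivation:
Merge nested applications:  h(b + d + d, b * b * d * d, g(d)) + f(b + d) + h(g(b) * g(d), b * b * d * d + b * d + f(d) + h(b, b, b), b * b * b + b * b * d)
Sort:  f(b + d) + h(b + d + d, b * b * d * d, g(d)) + h(g(b) * g(d), b * b * d * d + b * d + f(d) + h(b, b, b), b * b * b + b * b * d)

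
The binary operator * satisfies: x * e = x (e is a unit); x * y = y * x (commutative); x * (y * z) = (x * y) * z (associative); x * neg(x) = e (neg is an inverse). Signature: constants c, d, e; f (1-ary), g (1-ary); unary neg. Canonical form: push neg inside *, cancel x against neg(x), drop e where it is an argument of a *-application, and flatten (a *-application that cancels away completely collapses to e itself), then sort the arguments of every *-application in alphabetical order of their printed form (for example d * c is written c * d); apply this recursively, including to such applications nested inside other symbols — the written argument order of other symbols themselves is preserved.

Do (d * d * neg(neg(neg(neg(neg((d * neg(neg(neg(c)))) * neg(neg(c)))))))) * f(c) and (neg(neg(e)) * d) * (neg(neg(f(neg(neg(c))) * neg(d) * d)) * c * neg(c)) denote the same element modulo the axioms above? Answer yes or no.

Left:  (d * d * neg(neg(neg(neg(neg((d * neg(neg(neg(c)))) * neg(neg(c)))))))) * f(c)
  Push neg inside:  distribute neg over * and collapse double neg
  Inverses cancel:  c cancels
  Combine occurrences:  d * f(c)
Right:  (neg(neg(e)) * d) * (neg(neg(f(neg(neg(c))) * neg(d) * d)) * c * neg(c))
  Push neg inside:  distribute neg over * and collapse double neg
  Inverses cancel:  c cancels
  Collect terms:  d * f(c)

Answer: yes — both canonical forms are d * f(c)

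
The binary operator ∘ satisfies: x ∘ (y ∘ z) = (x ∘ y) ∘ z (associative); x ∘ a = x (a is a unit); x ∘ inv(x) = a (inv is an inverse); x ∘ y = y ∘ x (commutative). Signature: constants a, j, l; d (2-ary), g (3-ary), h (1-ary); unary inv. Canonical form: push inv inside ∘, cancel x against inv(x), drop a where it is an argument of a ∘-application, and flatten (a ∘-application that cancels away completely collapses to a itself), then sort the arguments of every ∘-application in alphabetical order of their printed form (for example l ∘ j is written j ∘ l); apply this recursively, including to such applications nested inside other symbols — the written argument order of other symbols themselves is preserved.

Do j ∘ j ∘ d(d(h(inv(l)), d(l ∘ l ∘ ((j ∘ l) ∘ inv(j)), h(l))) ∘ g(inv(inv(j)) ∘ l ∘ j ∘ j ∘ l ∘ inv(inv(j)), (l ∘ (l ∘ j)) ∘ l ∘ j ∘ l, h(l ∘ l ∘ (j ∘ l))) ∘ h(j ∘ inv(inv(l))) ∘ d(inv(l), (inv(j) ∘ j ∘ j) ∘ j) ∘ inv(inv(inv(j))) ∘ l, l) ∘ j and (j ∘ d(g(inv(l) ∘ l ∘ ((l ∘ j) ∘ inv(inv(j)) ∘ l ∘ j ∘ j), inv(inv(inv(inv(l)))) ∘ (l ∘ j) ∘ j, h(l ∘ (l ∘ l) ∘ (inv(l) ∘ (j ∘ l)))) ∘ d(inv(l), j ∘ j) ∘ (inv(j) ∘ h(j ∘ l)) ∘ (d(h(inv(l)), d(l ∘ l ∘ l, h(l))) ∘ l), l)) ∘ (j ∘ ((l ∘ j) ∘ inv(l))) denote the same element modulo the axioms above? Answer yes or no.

Left:  j ∘ j ∘ d(d(h(inv(l)), d(l ∘ l ∘ ((j ∘ l) ∘ inv(j)), h(l))) ∘ g(inv(inv(j)) ∘ l ∘ j ∘ j ∘ l ∘ inv(inv(j)), (l ∘ (l ∘ j)) ∘ l ∘ j ∘ l, h(l ∘ l ∘ (j ∘ l))) ∘ h(j ∘ inv(inv(l))) ∘ d(inv(l), (inv(j) ∘ j ∘ j) ∘ j) ∘ inv(inv(inv(j))) ∘ l, l) ∘ j
  Push inv inside:  distribute inv over ∘ and collapse double inv
  Collect:  j ∘ j ∘ j ∘ d(d(h(inv(l)), d(l ∘ l ∘ l, h(l))) ∘ d(inv(l), j ∘ j) ∘ g(j ∘ j ∘ j ∘ j ∘ l ∘ l, j ∘ j ∘ l ∘ l ∘ l ∘ l, h(j ∘ l ∘ l ∘ l)) ∘ h(j ∘ l) ∘ inv(j) ∘ l, l)
  Order the arguments:  d(d(h(inv(l)), d(l ∘ l ∘ l, h(l))) ∘ d(inv(l), j ∘ j) ∘ g(j ∘ j ∘ j ∘ j ∘ l ∘ l, j ∘ j ∘ l ∘ l ∘ l ∘ l, h(j ∘ l ∘ l ∘ l)) ∘ h(j ∘ l) ∘ inv(j) ∘ l, l) ∘ j ∘ j ∘ j
Right:  (j ∘ d(g(inv(l) ∘ l ∘ ((l ∘ j) ∘ inv(inv(j)) ∘ l ∘ j ∘ j), inv(inv(inv(inv(l)))) ∘ (l ∘ j) ∘ j, h(l ∘ (l ∘ l) ∘ (inv(l) ∘ (j ∘ l)))) ∘ d(inv(l), j ∘ j) ∘ (inv(j) ∘ h(j ∘ l)) ∘ (d(h(inv(l)), d(l ∘ l ∘ l, h(l))) ∘ l), l)) ∘ (j ∘ ((l ∘ j) ∘ inv(l)))
  Push inv inside:  distribute inv over ∘ and collapse double inv
  Inverses cancel:  l cancels
  Collect terms:  j ∘ j ∘ j ∘ d(d(h(inv(l)), d(l ∘ l ∘ l, h(l))) ∘ d(inv(l), j ∘ j) ∘ g(j ∘ j ∘ j ∘ j ∘ l ∘ l, j ∘ j ∘ l ∘ l, h(j ∘ l ∘ l ∘ l)) ∘ h(j ∘ l) ∘ inv(j) ∘ l, l)
  Sort arguments:  d(d(h(inv(l)), d(l ∘ l ∘ l, h(l))) ∘ d(inv(l), j ∘ j) ∘ g(j ∘ j ∘ j ∘ j ∘ l ∘ l, j ∘ j ∘ l ∘ l, h(j ∘ l ∘ l ∘ l)) ∘ h(j ∘ l) ∘ inv(j) ∘ l, l) ∘ j ∘ j ∘ j

Answer: no — d(d(h(inv(l)), d(l ∘ l ∘ l, h(l))) ∘ d(inv(l), j ∘ j) ∘ g(j ∘ j ∘ j ∘ j ∘ l ∘ l, j ∘ j ∘ l ∘ l ∘ l ∘ l, h(j ∘ l ∘ l ∘ l)) ∘ h(j ∘ l) ∘ inv(j) ∘ l, l) ∘ j ∘ j ∘ j vs d(d(h(inv(l)), d(l ∘ l ∘ l, h(l))) ∘ d(inv(l), j ∘ j) ∘ g(j ∘ j ∘ j ∘ j ∘ l ∘ l, j ∘ j ∘ l ∘ l, h(j ∘ l ∘ l ∘ l)) ∘ h(j ∘ l) ∘ inv(j) ∘ l, l) ∘ j ∘ j ∘ j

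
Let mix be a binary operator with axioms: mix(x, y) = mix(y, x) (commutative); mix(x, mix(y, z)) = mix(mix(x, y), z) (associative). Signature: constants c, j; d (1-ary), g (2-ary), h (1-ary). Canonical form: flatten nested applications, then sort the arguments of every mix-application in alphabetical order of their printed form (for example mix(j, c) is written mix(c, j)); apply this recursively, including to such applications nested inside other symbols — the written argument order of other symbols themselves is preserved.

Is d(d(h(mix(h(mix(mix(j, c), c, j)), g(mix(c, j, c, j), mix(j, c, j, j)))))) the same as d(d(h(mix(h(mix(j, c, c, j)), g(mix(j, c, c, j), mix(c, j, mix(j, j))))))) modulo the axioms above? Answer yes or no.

Answer: yes — both canonical forms are d(d(h(mix(g(mix(c, c, j, j), mix(c, j, j, j)), h(mix(c, c, j, j))))))

Derivation:
Left:  d(d(h(mix(h(mix(mix(j, c), c, j)), g(mix(c, j, c, j), mix(j, c, j, j))))))
  Work inside:  mix(h(mix(mix(j, c), c, j)), g(mix(c, j, c, j), mix(j, c, j, j)))
  Simplify inside:  h(mix(mix(j, c), c, j))  →  h(mix(c, c, j, j))
  Simplify inside:  g(mix(c, j, c, j), mix(j, c, j, j))  →  g(mix(c, c, j, j), mix(c, j, j, j))
  Sort arguments:  mix(g(mix(c, c, j, j), mix(c, j, j, j)), h(mix(c, c, j, j)))
  Reassemble:  d(d(h(mix(g(mix(c, c, j, j), mix(c, j, j, j)), h(mix(c, c, j, j))))))
Right:  d(d(h(mix(h(mix(j, c, c, j)), g(mix(j, c, c, j), mix(c, j, mix(j, j)))))))
  Focus inside:  mix(h(mix(j, c, c, j)), g(mix(j, c, c, j), mix(c, j, mix(j, j))))
  Simplify inside:  h(mix(j, c, c, j))  →  h(mix(c, c, j, j))
  Simplify inside:  g(mix(j, c, c, j), mix(c, j, mix(j, j)))  →  g(mix(c, c, j, j), mix(c, j, j, j))
  Sort arguments:  mix(g(mix(c, c, j, j), mix(c, j, j, j)), h(mix(c, c, j, j)))
  Reassemble:  d(d(h(mix(g(mix(c, c, j, j), mix(c, j, j, j)), h(mix(c, c, j, j))))))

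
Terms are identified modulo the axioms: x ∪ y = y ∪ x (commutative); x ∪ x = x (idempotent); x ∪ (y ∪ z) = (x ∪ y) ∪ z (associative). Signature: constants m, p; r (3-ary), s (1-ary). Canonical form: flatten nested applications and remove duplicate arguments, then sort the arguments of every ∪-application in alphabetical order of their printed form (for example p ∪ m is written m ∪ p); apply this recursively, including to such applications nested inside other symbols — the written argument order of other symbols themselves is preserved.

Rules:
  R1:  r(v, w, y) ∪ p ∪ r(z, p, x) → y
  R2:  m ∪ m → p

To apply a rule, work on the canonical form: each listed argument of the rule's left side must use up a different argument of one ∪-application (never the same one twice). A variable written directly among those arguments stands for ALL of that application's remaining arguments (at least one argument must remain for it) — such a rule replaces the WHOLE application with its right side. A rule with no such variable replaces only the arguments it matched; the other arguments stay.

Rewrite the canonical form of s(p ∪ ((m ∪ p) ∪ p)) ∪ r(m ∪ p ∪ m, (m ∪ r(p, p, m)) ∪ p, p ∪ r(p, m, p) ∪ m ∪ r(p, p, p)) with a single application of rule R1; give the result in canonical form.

Answer: r(m ∪ p, m ∪ p ∪ r(p, p, m), m ∪ p) ∪ s(m ∪ p)

Derivation:
Canonical form:  r(m ∪ p, m ∪ p ∪ r(p, p, m), m ∪ p ∪ r(p, m, p) ∪ r(p, p, p)) ∪ s(m ∪ p)
Apply R1:  consuming p, r(p, m, p), r(p, p, p);  v := p, w := m, x := p, y := p, z := p
Giving:  r(m ∪ p, m ∪ p ∪ r(p, p, m), m ∪ p) ∪ s(m ∪ p)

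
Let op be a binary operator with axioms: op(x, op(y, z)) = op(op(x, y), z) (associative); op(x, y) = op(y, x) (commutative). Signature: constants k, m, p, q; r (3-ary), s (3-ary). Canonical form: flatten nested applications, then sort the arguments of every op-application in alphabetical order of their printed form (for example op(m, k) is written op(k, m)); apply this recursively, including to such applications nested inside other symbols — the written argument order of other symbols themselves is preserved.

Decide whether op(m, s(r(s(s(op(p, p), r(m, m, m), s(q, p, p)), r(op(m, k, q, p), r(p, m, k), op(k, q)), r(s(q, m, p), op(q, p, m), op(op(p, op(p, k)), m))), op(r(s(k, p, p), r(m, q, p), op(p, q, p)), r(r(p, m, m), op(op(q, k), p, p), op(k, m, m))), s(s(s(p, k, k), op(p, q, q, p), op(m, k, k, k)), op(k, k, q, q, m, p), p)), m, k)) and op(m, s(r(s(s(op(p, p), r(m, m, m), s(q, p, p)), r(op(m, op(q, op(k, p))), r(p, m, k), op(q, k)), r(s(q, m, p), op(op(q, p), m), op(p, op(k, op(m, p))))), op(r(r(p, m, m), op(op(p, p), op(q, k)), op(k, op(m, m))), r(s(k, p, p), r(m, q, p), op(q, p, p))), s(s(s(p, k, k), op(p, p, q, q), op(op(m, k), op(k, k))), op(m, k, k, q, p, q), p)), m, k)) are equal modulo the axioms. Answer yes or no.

Left:  op(m, s(r(s(s(op(p, p), r(m, m, m), s(q, p, p)), r(op(m, k, q, p), r(p, m, k), op(k, q)), r(s(q, m, p), op(q, p, m), op(op(p, op(p, k)), m))), op(r(s(k, p, p), r(m, q, p), op(p, q, p)), r(r(p, m, m), op(op(q, k), p, p), op(k, m, m))), s(s(s(p, k, k), op(p, q, q, p), op(m, k, k, k)), op(k, k, q, q, m, p), p)), m, k))
  Canonicalize subterm:  s(r(s(s(op(p, p), r(m, m, m), s(q, p, p)), r(op(m, k, q, p), r(p, m, k), op(k, q)), r(s(q, m, p), op(q, p, m), op(op(p, op(p, k)), m))), op(r(s(k, p, p), r(m, q, p), op(p, q, p)), r(r(p, m, m), op(op(q, k), p, p), op(k, m, m))), s(s(s(p, k, k), op(p, q, q, p), op(m, k, k, k)), op(k, k, q, q, m, p), p)), m, k)  →  s(r(s(s(op(p, p), r(m, m, m), s(q, p, p)), r(op(k, m, p, q), r(p, m, k), op(k, q)), r(s(q, m, p), op(m, p, q), op(k, m, p, p))), op(r(r(p, m, m), op(k, p, p, q), op(k, m, m)), r(s(k, p, p), r(m, q, p), op(p, p, q))), s(s(s(p, k, k), op(p, p, q, q), op(k, k, k, m)), op(k, k, m, p, q, q), p)), m, k)
  Order the arguments:  op(m, s(r(s(s(op(p, p), r(m, m, m), s(q, p, p)), r(op(k, m, p, q), r(p, m, k), op(k, q)), r(s(q, m, p), op(m, p, q), op(k, m, p, p))), op(r(r(p, m, m), op(k, p, p, q), op(k, m, m)), r(s(k, p, p), r(m, q, p), op(p, p, q))), s(s(s(p, k, k), op(p, p, q, q), op(k, k, k, m)), op(k, k, m, p, q, q), p)), m, k))
Right:  op(m, s(r(s(s(op(p, p), r(m, m, m), s(q, p, p)), r(op(m, op(q, op(k, p))), r(p, m, k), op(q, k)), r(s(q, m, p), op(op(q, p), m), op(p, op(k, op(m, p))))), op(r(r(p, m, m), op(op(p, p), op(q, k)), op(k, op(m, m))), r(s(k, p, p), r(m, q, p), op(q, p, p))), s(s(s(p, k, k), op(p, p, q, q), op(op(m, k), op(k, k))), op(m, k, k, q, p, q), p)), m, k))
  Inside:  s(r(s(s(op(p, p), r(m, m, m), s(q, p, p)), r(op(m, op(q, op(k, p))), r(p, m, k), op(q, k)), r(s(q, m, p), op(op(q, p), m), op(p, op(k, op(m, p))))), op(r(r(p, m, m), op(op(p, p), op(q, k)), op(k, op(m, m))), r(s(k, p, p), r(m, q, p), op(q, p, p))), s(s(s(p, k, k), op(p, p, q, q), op(op(m, k), op(k, k))), op(m, k, k, q, p, q), p)), m, k)  →  s(r(s(s(op(p, p), r(m, m, m), s(q, p, p)), r(op(k, m, p, q), r(p, m, k), op(k, q)), r(s(q, m, p), op(m, p, q), op(k, m, p, p))), op(r(r(p, m, m), op(k, p, p, q), op(k, m, m)), r(s(k, p, p), r(m, q, p), op(p, p, q))), s(s(s(p, k, k), op(p, p, q, q), op(k, k, k, m)), op(k, k, m, p, q, q), p)), m, k)
  Sort:  op(m, s(r(s(s(op(p, p), r(m, m, m), s(q, p, p)), r(op(k, m, p, q), r(p, m, k), op(k, q)), r(s(q, m, p), op(m, p, q), op(k, m, p, p))), op(r(r(p, m, m), op(k, p, p, q), op(k, m, m)), r(s(k, p, p), r(m, q, p), op(p, p, q))), s(s(s(p, k, k), op(p, p, q, q), op(k, k, k, m)), op(k, k, m, p, q, q), p)), m, k))

Answer: yes — both canonical forms are op(m, s(r(s(s(op(p, p), r(m, m, m), s(q, p, p)), r(op(k, m, p, q), r(p, m, k), op(k, q)), r(s(q, m, p), op(m, p, q), op(k, m, p, p))), op(r(r(p, m, m), op(k, p, p, q), op(k, m, m)), r(s(k, p, p), r(m, q, p), op(p, p, q))), s(s(s(p, k, k), op(p, p, q, q), op(k, k, k, m)), op(k, k, m, p, q, q), p)), m, k))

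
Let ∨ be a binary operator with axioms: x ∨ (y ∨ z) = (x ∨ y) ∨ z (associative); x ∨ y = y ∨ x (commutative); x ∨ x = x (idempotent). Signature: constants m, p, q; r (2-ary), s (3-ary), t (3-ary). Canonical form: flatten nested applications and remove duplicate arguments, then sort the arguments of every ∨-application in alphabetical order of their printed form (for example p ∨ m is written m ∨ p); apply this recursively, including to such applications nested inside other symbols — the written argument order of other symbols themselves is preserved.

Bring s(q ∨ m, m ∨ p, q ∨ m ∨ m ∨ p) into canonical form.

Answer: s(m ∨ q, m ∨ p, m ∨ p ∨ q)

Derivation:
Focus inside:  q ∨ m ∨ m ∨ p
Drop duplicates:  drop duplicate m
Sort arguments:  m ∨ p ∨ q
Put back:  s(m ∨ q, m ∨ p, m ∨ p ∨ q)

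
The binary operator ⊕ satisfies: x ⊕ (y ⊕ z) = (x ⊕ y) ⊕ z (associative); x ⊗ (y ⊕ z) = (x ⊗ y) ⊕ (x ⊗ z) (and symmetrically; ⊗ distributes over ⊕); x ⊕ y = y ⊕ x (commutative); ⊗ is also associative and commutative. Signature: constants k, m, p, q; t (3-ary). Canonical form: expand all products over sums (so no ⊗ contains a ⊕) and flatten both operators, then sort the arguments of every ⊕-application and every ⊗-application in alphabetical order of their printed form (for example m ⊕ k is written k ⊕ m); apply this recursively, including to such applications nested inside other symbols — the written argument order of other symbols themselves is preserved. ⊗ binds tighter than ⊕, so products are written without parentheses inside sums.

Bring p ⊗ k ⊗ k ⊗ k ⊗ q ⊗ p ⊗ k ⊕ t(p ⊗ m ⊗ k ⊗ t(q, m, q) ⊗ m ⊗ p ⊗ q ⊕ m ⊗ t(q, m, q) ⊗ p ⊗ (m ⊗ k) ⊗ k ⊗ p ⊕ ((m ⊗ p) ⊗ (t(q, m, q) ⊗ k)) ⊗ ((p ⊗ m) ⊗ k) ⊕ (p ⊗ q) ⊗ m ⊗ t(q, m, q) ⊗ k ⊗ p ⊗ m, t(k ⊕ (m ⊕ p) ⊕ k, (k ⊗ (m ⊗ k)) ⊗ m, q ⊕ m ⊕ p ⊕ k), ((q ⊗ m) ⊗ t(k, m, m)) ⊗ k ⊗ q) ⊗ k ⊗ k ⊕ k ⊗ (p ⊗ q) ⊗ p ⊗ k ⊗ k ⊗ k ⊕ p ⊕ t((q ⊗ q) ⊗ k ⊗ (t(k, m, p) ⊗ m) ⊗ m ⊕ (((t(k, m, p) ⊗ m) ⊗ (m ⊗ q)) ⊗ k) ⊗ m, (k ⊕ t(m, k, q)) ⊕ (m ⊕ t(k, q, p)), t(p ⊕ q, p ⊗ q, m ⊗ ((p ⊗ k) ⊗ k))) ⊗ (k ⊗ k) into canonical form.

Un-nest:  k ⊗ k ⊗ k ⊗ k ⊗ p ⊗ p ⊗ q ⊕ k ⊗ k ⊗ t(k ⊗ k ⊗ m ⊗ m ⊗ p ⊗ p ⊗ t(q, m, q) ⊕ k ⊗ k ⊗ m ⊗ m ⊗ p ⊗ p ⊗ t(q, m, q) ⊕ k ⊗ m ⊗ m ⊗ p ⊗ p ⊗ q ⊗ t(q, m, q) ⊕ k ⊗ m ⊗ m ⊗ p ⊗ p ⊗ q ⊗ t(q, m, q), t(k ⊕ k ⊕ m ⊕ p, k ⊗ k ⊗ m ⊗ m, k ⊕ m ⊕ p ⊕ q), k ⊗ m ⊗ q ⊗ q ⊗ t(k, m, m)) ⊕ k ⊗ k ⊗ k ⊗ k ⊗ p ⊗ p ⊗ q ⊕ p ⊕ k ⊗ k ⊗ t(k ⊗ m ⊗ m ⊗ m ⊗ q ⊗ t(k, m, p) ⊕ k ⊗ m ⊗ m ⊗ q ⊗ q ⊗ t(k, m, p), k ⊕ m ⊕ t(k, q, p) ⊕ t(m, k, q), t(p ⊕ q, p ⊗ q, k ⊗ k ⊗ m ⊗ p))
Order the arguments:  k ⊗ k ⊗ k ⊗ k ⊗ p ⊗ p ⊗ q ⊕ k ⊗ k ⊗ k ⊗ k ⊗ p ⊗ p ⊗ q ⊕ k ⊗ k ⊗ t(k ⊗ k ⊗ m ⊗ m ⊗ p ⊗ p ⊗ t(q, m, q) ⊕ k ⊗ k ⊗ m ⊗ m ⊗ p ⊗ p ⊗ t(q, m, q) ⊕ k ⊗ m ⊗ m ⊗ p ⊗ p ⊗ q ⊗ t(q, m, q) ⊕ k ⊗ m ⊗ m ⊗ p ⊗ p ⊗ q ⊗ t(q, m, q), t(k ⊕ k ⊕ m ⊕ p, k ⊗ k ⊗ m ⊗ m, k ⊕ m ⊕ p ⊕ q), k ⊗ m ⊗ q ⊗ q ⊗ t(k, m, m)) ⊕ k ⊗ k ⊗ t(k ⊗ m ⊗ m ⊗ m ⊗ q ⊗ t(k, m, p) ⊕ k ⊗ m ⊗ m ⊗ q ⊗ q ⊗ t(k, m, p), k ⊕ m ⊕ t(k, q, p) ⊕ t(m, k, q), t(p ⊕ q, p ⊗ q, k ⊗ k ⊗ m ⊗ p)) ⊕ p

Answer: k ⊗ k ⊗ k ⊗ k ⊗ p ⊗ p ⊗ q ⊕ k ⊗ k ⊗ k ⊗ k ⊗ p ⊗ p ⊗ q ⊕ k ⊗ k ⊗ t(k ⊗ k ⊗ m ⊗ m ⊗ p ⊗ p ⊗ t(q, m, q) ⊕ k ⊗ k ⊗ m ⊗ m ⊗ p ⊗ p ⊗ t(q, m, q) ⊕ k ⊗ m ⊗ m ⊗ p ⊗ p ⊗ q ⊗ t(q, m, q) ⊕ k ⊗ m ⊗ m ⊗ p ⊗ p ⊗ q ⊗ t(q, m, q), t(k ⊕ k ⊕ m ⊕ p, k ⊗ k ⊗ m ⊗ m, k ⊕ m ⊕ p ⊕ q), k ⊗ m ⊗ q ⊗ q ⊗ t(k, m, m)) ⊕ k ⊗ k ⊗ t(k ⊗ m ⊗ m ⊗ m ⊗ q ⊗ t(k, m, p) ⊕ k ⊗ m ⊗ m ⊗ q ⊗ q ⊗ t(k, m, p), k ⊕ m ⊕ t(k, q, p) ⊕ t(m, k, q), t(p ⊕ q, p ⊗ q, k ⊗ k ⊗ m ⊗ p)) ⊕ p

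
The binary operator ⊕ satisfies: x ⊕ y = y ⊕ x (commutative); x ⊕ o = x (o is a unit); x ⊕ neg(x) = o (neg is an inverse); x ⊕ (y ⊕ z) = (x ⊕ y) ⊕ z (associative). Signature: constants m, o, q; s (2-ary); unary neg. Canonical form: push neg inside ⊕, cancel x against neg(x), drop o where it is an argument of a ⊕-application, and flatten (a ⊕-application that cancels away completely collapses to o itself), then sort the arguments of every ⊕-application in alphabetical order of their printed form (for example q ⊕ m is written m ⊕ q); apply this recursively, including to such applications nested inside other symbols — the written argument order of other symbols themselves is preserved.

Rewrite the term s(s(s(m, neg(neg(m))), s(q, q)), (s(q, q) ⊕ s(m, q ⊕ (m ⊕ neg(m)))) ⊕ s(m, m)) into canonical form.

Answer: s(s(s(m, m), s(q, q)), s(m, m) ⊕ s(m, q) ⊕ s(q, q))

Derivation:
Descend into:  (s(q, q) ⊕ s(m, q ⊕ (m ⊕ neg(m)))) ⊕ s(m, m)
Collect:  s(q, q) ⊕ s(m, q) ⊕ s(m, m)
Sort:  s(m, m) ⊕ s(m, q) ⊕ s(q, q)
Put back:  s(s(s(m, m), s(q, q)), s(m, m) ⊕ s(m, q) ⊕ s(q, q))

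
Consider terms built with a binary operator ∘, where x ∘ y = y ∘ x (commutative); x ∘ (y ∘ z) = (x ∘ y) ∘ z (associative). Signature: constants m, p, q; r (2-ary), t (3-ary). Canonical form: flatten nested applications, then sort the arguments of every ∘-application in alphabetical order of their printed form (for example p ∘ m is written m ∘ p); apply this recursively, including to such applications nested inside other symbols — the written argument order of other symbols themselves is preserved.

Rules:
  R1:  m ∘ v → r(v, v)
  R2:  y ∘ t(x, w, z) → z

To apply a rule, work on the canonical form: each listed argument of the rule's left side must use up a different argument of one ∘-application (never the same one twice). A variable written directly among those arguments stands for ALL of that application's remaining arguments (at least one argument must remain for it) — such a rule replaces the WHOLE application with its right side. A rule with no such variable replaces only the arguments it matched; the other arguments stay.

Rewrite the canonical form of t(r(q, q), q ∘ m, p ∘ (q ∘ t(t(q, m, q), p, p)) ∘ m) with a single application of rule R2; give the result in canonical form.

Canonical form:  t(r(q, q), m ∘ q, m ∘ p ∘ q ∘ t(t(q, m, q), p, p))
Match R2:  consume t(t(q, m, q), p, p);  w := p, x := t(q, m, q), y := m ∘ p ∘ q, z := p
Every leftover argument binds to the variable; the entire application is replaced.
Result:  t(r(q, q), m ∘ q, p)

Answer: t(r(q, q), m ∘ q, p)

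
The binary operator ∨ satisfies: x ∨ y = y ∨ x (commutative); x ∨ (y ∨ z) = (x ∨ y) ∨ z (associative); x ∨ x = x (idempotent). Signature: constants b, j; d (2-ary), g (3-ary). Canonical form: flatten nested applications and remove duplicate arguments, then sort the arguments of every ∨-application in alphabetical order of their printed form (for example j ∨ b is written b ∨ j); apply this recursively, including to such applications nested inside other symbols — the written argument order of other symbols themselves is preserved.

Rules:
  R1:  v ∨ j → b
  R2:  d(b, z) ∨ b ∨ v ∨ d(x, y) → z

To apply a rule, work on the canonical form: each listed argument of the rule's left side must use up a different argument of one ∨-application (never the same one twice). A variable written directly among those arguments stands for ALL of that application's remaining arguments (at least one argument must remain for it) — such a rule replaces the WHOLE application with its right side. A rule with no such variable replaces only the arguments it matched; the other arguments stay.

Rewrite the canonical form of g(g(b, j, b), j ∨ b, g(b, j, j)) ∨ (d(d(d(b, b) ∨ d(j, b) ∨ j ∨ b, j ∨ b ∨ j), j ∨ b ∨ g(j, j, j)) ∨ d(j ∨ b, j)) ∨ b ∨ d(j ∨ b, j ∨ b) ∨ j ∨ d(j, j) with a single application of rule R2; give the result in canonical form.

Answer: b ∨ d(b ∨ j, b ∨ j) ∨ d(b ∨ j, j) ∨ d(d(b, b ∨ j), b ∨ g(j, j, j) ∨ j) ∨ d(j, j) ∨ g(g(b, j, b), b ∨ j, g(b, j, j)) ∨ j

Derivation:
Canonical form:  b ∨ d(b ∨ j, b ∨ j) ∨ d(b ∨ j, j) ∨ d(d(b ∨ d(b, b) ∨ d(j, b) ∨ j, b ∨ j), b ∨ g(j, j, j) ∨ j) ∨ d(j, j) ∨ g(g(b, j, b), b ∨ j, g(b, j, j)) ∨ j
R2 matches:  uses b, d(b, b), d(j, b);  v := j, x := j, y := b, z := b
Every leftover argument binds to the variable; the entire application is replaced.
Result:  b ∨ d(b ∨ j, b ∨ j) ∨ d(b ∨ j, j) ∨ d(d(b, b ∨ j), b ∨ g(j, j, j) ∨ j) ∨ d(j, j) ∨ g(g(b, j, b), b ∨ j, g(b, j, j)) ∨ j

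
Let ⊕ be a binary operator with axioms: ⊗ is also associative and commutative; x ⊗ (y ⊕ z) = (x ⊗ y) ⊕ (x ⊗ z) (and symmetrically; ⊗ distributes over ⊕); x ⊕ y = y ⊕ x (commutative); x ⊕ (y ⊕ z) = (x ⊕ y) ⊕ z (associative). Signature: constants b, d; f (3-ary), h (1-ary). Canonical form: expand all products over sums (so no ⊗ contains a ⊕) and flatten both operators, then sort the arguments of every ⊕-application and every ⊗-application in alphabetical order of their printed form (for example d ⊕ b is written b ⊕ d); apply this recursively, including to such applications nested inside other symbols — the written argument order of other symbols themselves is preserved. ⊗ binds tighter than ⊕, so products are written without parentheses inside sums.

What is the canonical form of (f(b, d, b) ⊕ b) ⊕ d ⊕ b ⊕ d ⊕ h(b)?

Un-nest:  f(b, d, b) ⊕ b ⊕ d ⊕ b ⊕ d ⊕ h(b)
Sort arguments:  b ⊕ b ⊕ d ⊕ d ⊕ f(b, d, b) ⊕ h(b)

Answer: b ⊕ b ⊕ d ⊕ d ⊕ f(b, d, b) ⊕ h(b)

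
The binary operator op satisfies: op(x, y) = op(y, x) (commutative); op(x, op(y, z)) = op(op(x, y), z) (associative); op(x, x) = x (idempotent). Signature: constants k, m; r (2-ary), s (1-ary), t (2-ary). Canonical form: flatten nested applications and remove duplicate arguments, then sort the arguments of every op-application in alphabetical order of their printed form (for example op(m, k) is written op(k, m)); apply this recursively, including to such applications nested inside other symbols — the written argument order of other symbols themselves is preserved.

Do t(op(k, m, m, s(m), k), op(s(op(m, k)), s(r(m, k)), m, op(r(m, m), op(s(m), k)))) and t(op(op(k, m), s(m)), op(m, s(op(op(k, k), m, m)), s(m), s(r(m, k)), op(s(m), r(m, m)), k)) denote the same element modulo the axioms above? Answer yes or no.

Left:  t(op(k, m, m, s(m), k), op(s(op(m, k)), s(r(m, k)), m, op(r(m, m), op(s(m), k))))
  Work inside:  op(s(op(m, k)), s(r(m, k)), m, op(r(m, m), op(s(m), k)))
  Merge nested applications:  op(s(op(m, k)), s(r(m, k)), m, r(m, m), s(m), k)
  Inside:  s(op(m, k))  →  s(op(k, m))
  Sort arguments:  op(k, m, r(m, m), s(m), s(op(k, m)), s(r(m, k)))
  Reassemble:  t(op(k, m, s(m)), op(k, m, r(m, m), s(m), s(op(k, m)), s(r(m, k))))
Right:  t(op(op(k, m), s(m)), op(m, s(op(op(k, k), m, m)), s(m), s(r(m, k)), op(s(m), r(m, m)), k))
  Focus inside:  op(m, s(op(op(k, k), m, m)), s(m), s(r(m, k)), op(s(m), r(m, m)), k)
  Un-nest:  op(m, s(op(op(k, k), m, m)), s(m), s(r(m, k)), s(m), r(m, m), k)
  Canonicalize subterm:  s(op(op(k, k), m, m))  →  s(op(k, m))
  Deduplicate:  drop duplicate s(m)
  Sort:  op(k, m, r(m, m), s(m), s(op(k, m)), s(r(m, k)))
  Put back:  t(op(k, m, s(m)), op(k, m, r(m, m), s(m), s(op(k, m)), s(r(m, k))))

Answer: yes — both canonical forms are t(op(k, m, s(m)), op(k, m, r(m, m), s(m), s(op(k, m)), s(r(m, k))))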